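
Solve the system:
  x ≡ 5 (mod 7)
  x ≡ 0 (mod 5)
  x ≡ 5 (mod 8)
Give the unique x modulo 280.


Moduli 7, 5, 8 are pairwise coprime; by CRT there is a unique solution modulo M = 7 · 5 · 8 = 280.
Solve pairwise, accumulating the modulus:
  Start with x ≡ 5 (mod 7).
  Combine with x ≡ 0 (mod 5): since gcd(7, 5) = 1, we get a unique residue mod 35.
    Write x = 5 + 7·t and substitute into x ≡ 0 (mod 5): 7·t ≡ 0 − 5 = -5 (mod 5).
    Reduce coefficients mod 5: 2·t ≡ 0 (mod 5).
    The inverse of 2 mod 5 is 3 (since 2·3 = 6 = 1·5 + 1), so t ≡ 3·0 = 0 ≡ 0 (mod 5).
    Then x = 5 + 7·0 = 5, valid modulo lcm(7, 5) = 35: x ≡ 5 (mod 35).
  Combine with x ≡ 5 (mod 8): since gcd(35, 8) = 1, we get a unique residue mod 280.
    Write x = 5 + 35·t and substitute into x ≡ 5 (mod 8): 35·t ≡ 5 − 5 = 0 (mod 8).
    Reduce coefficients mod 8: 3·t ≡ 0 (mod 8).
    The inverse of 3 mod 8 is 3 (since 3·3 = 9 = 1·8 + 1), so t ≡ 3·0 = 0 ≡ 0 (mod 8).
    Then x = 5 + 35·0 = 5, valid modulo lcm(35, 8) = 280: x ≡ 5 (mod 280).
Verify: 5 mod 7 = 5 ✓, 5 mod 5 = 0 ✓, 5 mod 8 = 5 ✓.

x ≡ 5 (mod 280).


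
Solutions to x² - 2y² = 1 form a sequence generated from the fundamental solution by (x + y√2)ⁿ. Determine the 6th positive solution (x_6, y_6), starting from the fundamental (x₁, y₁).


Step 1: Find the fundamental solution (x₁, y₁) of x² - 2y² = 1.
  Expand √2 as a continued fraction. a₀ = ⌊√2⌋ = 1; iterate m_{k+1} = d_k·a_k − m_k, d_{k+1} = (2 − m_{k+1}²)/d_k, a_{k+1} = ⌊(a₀ + m_{k+1})/d_{k+1}⌋ (starting m₀ = 0, d₀ = 1), with convergents p_k = a_k·p_{k-1} + p_{k-2}, q_k = a_k·q_{k-1} + q_{k-2} (p₋₁ = 1, q₋₁ = 0):
  k = 0: a₀ = 1; p₀/q₀ = 1/1; p₀² − 2·q₀² = 1 − 2 = -1.
  k = 1: m = 1, d = 1, a = ⌊(1 + 1)/1⌋ = 2; p/q = (2·1 + 1)/(2·1 + 0) = 3/2; p² − 2·q² = 9 − 8 = 1.
  The first convergent with p² − 2·q² = 1 gives the fundamental solution (x₁, y₁) = (3, 2).
Step 2: Apply the recurrence (x_{n+1}, y_{n+1}) = (x₁x_n + 2y₁y_n, x₁y_n + y₁x_n) repeatedly.
  From (x_1, y_1) = (3, 2): x_2 = 3·3 + 2·2·2 = 17; y_2 = 3·2 + 2·3 = 12.
  From (x_2, y_2) = (17, 12): x_3 = 3·17 + 2·2·12 = 99; y_3 = 3·12 + 2·17 = 70.
  From (x_3, y_3) = (99, 70): x_4 = 3·99 + 2·2·70 = 577; y_4 = 3·70 + 2·99 = 408.
  From (x_4, y_4) = (577, 408): x_5 = 3·577 + 2·2·408 = 3363; y_5 = 3·408 + 2·577 = 2378.
  From (x_5, y_5) = (3363, 2378): x_6 = 3·3363 + 2·2·2378 = 19601; y_6 = 3·2378 + 2·3363 = 13860.
Step 3: Verify x_6² - 2·y_6² = 384199201 - 384199200 = 1 (should be 1). ✓

(x_1, y_1) = (3, 2); (x_6, y_6) = (19601, 13860).


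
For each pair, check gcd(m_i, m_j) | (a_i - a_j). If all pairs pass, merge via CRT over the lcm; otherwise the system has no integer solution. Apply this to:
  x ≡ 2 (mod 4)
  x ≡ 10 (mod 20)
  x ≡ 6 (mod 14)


Moduli 4, 20, 14 are not pairwise coprime, so CRT works modulo lcm(m_i) when all pairwise compatibility conditions hold.
Pairwise compatibility: gcd(m_i, m_j) must divide a_i - a_j for every pair.
Merge one congruence at a time:
  Start: x ≡ 2 (mod 4).
  Combine with x ≡ 10 (mod 20): gcd(4, 20) = 4; 10 - 2 = 8, which IS divisible by 4, so compatible.
    Write x = 2 + 4·t and substitute into x ≡ 10 (mod 20): 4·t ≡ 10 − 2 = 8 (mod 20).
    Divide the congruence (and modulus) by g = 4: 1·t ≡ 2 (mod 5).
    So t ≡ 2 (mod 5).
    Then x = 2 + 4·2 = 10, valid modulo lcm(4, 20) = 20: x ≡ 10 (mod 20).
  Combine with x ≡ 6 (mod 14): gcd(20, 14) = 2; 6 - 10 = -4, which IS divisible by 2, so compatible.
    Write x = 10 + 20·t and substitute into x ≡ 6 (mod 14): 20·t ≡ 6 − 10 = -4 (mod 14).
    Divide the congruence (and modulus) by g = 2: 10·t ≡ -2 (mod 7).
    Reduce coefficients mod 7: 3·t ≡ 5 (mod 7).
    The inverse of 3 mod 7 is 5 (since 3·5 = 15 = 2·7 + 1), so t ≡ 5·5 = 25 ≡ 4 (mod 7).
    Then x = 10 + 20·4 = 90, valid modulo lcm(20, 14) = 140: x ≡ 90 (mod 140).
Verify: 90 mod 4 = 2, 90 mod 20 = 10, 90 mod 14 = 6.

x ≡ 90 (mod 140).


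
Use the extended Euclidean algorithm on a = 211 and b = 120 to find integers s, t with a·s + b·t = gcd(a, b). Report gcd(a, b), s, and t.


Euclidean algorithm on (211, 120) — divide until remainder is 0:
  211 = 1 · 120 + 91
  120 = 1 · 91 + 29
  91 = 3 · 29 + 4
  29 = 7 · 4 + 1
  4 = 4 · 1 + 0
gcd(211, 120) = 1.
Track Bezout coefficients alongside the remainders: start with r₀ = 211 = a·1 + b·0 (s = 1, t = 0) and r₁ = 120 = a·0 + b·1 (s = 0, t = 1); each new remainder r_{k+1} = r_{k-1} − q_k·r_k inherits s_{k+1} = s_{k-1} − q_k·s_k, t_{k+1} = t_{k-1} − q_k·t_k, so r_k = a·s_k + b·t_k at every step:
  q = 1: r = 91, s = 1 − 1·0 = 1, t = 0 − 1·1 = -1  (check: 211·1 + 120·(-1) = 91)
  q = 1: r = 29, s = 0 − 1·1 = -1, t = 1 − 1·(-1) = 2  (check: 211·(-1) + 120·2 = 29)
  q = 3: r = 4, s = 1 − 3·(-1) = 4, t = -1 − 3·2 = -7  (check: 211·4 + 120·(-7) = 4)
  q = 7: r = 1, s = -1 − 7·4 = -29, t = 2 − 7·(-7) = 51  (check: 211·(-29) + 120·51 = 1)
The row with r = 1 (the gcd) gives the Bezout coefficients s = -29, t = 51.
Result: 211 · (-29) + 120 · (51) = 1.

gcd(211, 120) = 1; s = -29, t = 51 (check: 211·(-29) + 120·51 = 1).


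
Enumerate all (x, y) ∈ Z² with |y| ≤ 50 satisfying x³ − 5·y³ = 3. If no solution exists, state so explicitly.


The equation is x³ - 5y³ = 3. For fixed y, x³ = 5·y³ + 3, so a solution requires the RHS to be a perfect cube.
Strategy: iterate y from -50 to 50, compute RHS = 5·y³ + 3, and check whether it is a (positive or negative) perfect cube.
Check small values of y:
  y = 0: RHS = 3 is not a perfect cube.
  y = 1: RHS = 8 = (2)³ ⇒ x = 2 works.
  y = -1: RHS = -2 is not a perfect cube.
  y = 2: RHS = 43 is not a perfect cube.
  y = -2: RHS = -37 is not a perfect cube.
  y = 3: RHS = 138 is not a perfect cube.
  y = -3: RHS = -132 is not a perfect cube.
Continuing the search up to |y| = 50 finds no further solutions beyond those listed.
Collected solutions: (2, 1).

Solutions (with |y| ≤ 50): (2, 1).


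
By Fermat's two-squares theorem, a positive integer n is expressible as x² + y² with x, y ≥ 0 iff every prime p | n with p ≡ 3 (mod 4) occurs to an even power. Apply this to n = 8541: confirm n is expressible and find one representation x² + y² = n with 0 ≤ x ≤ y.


Step 1: Factor n = 8541 = 3^2 · 13 · 73.
Step 2: Check the mod-4 condition on each prime factor: 3 ≡ 3 (mod 4), exponent 2 (must be even); 13 ≡ 1 (mod 4), exponent 1; 73 ≡ 1 (mod 4), exponent 1.
All primes ≡ 3 (mod 4) appear to even exponent (or don't appear), so by the two-squares theorem n IS expressible as a sum of two squares.
Step 3: Build a representation. Group n = k² · m with k = 3 and m = 13 · 73 = 949 (a product of primes ≡ 1 (mod 4)); a representation of m scales to one of n via (k·x)² + (k·y)² = k²(x² + y²). Each prime p ≡ 1 (mod 4) is itself a sum of two squares; find a² by testing p − a² for a perfect square:
  13: 13 − 1² = 12, 13 − 2² = 9 = 3² ⇒ 13 = 2² + 3².
  73: 73 − 1² = 72, 73 − 2² = 69, 73 − 3² = 64 = 8² ⇒ 73 = 3² + 8².
  Combine using the Brahmagupta–Fibonacci identity (a² + b²)(c² + d²) = (ac − bd)² + (ad + bc)² = (ac + bd)² + (ad − bc)²:
  13 · 73 = 949: from (2² + 3²)(3² + 8²), take (2·3 − 3·8, 2·8 + 3·3) = (6 − 24, 16 + 9) = (-18, 25); dropping signs (only squares matter) gives (18, 25); check 18² + 25² = 324 + 625 = 949 ✓.
  Scale by k = 3: (3·18, 3·25) = (54, 75).
Step 4: Order so x ≤ y and verify: 54² + 75² = 2916 + 5625 = 8541 = n. ✓

n = 8541 = 54² + 75² (one valid representation with x ≤ y).


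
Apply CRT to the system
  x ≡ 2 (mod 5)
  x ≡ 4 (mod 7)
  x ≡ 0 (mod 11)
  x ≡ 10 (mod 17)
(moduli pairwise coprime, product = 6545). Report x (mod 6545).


Product of moduli M = 5 · 7 · 11 · 17 = 6545.
Merge one congruence at a time:
  Start: x ≡ 2 (mod 5).
  Combine with x ≡ 4 (mod 7); new modulus lcm = 35.
    Write x = 2 + 5·t and substitute into x ≡ 4 (mod 7): 5·t ≡ 4 − 2 = 2 (mod 7).
    The inverse of 5 mod 7 is 3 (since 5·3 = 15 = 2·7 + 1), so t ≡ 3·2 = 6 ≡ 6 (mod 7).
    Then x = 2 + 5·6 = 32, valid modulo lcm(5, 7) = 35: x ≡ 32 (mod 35).
  Combine with x ≡ 0 (mod 11); new modulus lcm = 385.
    Write x = 32 + 35·t and substitute into x ≡ 0 (mod 11): 35·t ≡ 0 − 32 = -32 (mod 11).
    Reduce coefficients mod 11: 2·t ≡ 1 (mod 11).
    The inverse of 2 mod 11 is 6 (since 2·6 = 12 = 1·11 + 1), so t ≡ 6·1 = 6 ≡ 6 (mod 11).
    Then x = 32 + 35·6 = 242, valid modulo lcm(35, 11) = 385: x ≡ 242 (mod 385).
  Combine with x ≡ 10 (mod 17); new modulus lcm = 6545.
    Write x = 242 + 385·t and substitute into x ≡ 10 (mod 17): 385·t ≡ 10 − 242 = -232 (mod 17).
    Reduce coefficients mod 17: 11·t ≡ 6 (mod 17).
    The inverse of 11 mod 17 is 14 (since 11·14 = 154 = 9·17 + 1), so t ≡ 14·6 = 84 ≡ 16 (mod 17).
    Then x = 242 + 385·16 = 6402, valid modulo lcm(385, 17) = 6545: x ≡ 6402 (mod 6545).
Verify against each original: 6402 mod 5 = 2, 6402 mod 7 = 4, 6402 mod 11 = 0, 6402 mod 17 = 10.

x ≡ 6402 (mod 6545).


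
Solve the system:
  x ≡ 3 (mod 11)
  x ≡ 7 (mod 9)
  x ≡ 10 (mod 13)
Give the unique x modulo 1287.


Moduli 11, 9, 13 are pairwise coprime; by CRT there is a unique solution modulo M = 11 · 9 · 13 = 1287.
Solve pairwise, accumulating the modulus:
  Start with x ≡ 3 (mod 11).
  Combine with x ≡ 7 (mod 9): since gcd(11, 9) = 1, we get a unique residue mod 99.
    Write x = 3 + 11·t and substitute into x ≡ 7 (mod 9): 11·t ≡ 7 − 3 = 4 (mod 9).
    Reduce coefficients mod 9: 2·t ≡ 4 (mod 9).
    The inverse of 2 mod 9 is 5 (since 2·5 = 10 = 1·9 + 1), so t ≡ 5·4 = 20 ≡ 2 (mod 9).
    Then x = 3 + 11·2 = 25, valid modulo lcm(11, 9) = 99: x ≡ 25 (mod 99).
  Combine with x ≡ 10 (mod 13): since gcd(99, 13) = 1, we get a unique residue mod 1287.
    Write x = 25 + 99·t and substitute into x ≡ 10 (mod 13): 99·t ≡ 10 − 25 = -15 (mod 13).
    Reduce coefficients mod 13: 8·t ≡ 11 (mod 13).
    The inverse of 8 mod 13 is 5 (since 8·5 = 40 = 3·13 + 1), so t ≡ 5·11 = 55 ≡ 3 (mod 13).
    Then x = 25 + 99·3 = 322, valid modulo lcm(99, 13) = 1287: x ≡ 322 (mod 1287).
Verify: 322 mod 11 = 3 ✓, 322 mod 9 = 7 ✓, 322 mod 13 = 10 ✓.

x ≡ 322 (mod 1287).


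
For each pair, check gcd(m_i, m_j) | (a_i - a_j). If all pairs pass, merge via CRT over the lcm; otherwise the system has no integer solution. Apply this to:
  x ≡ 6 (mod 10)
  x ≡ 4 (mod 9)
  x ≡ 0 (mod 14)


Moduli 10, 9, 14 are not pairwise coprime, so CRT works modulo lcm(m_i) when all pairwise compatibility conditions hold.
Pairwise compatibility: gcd(m_i, m_j) must divide a_i - a_j for every pair.
Merge one congruence at a time:
  Start: x ≡ 6 (mod 10).
  Combine with x ≡ 4 (mod 9): gcd(10, 9) = 1; 4 - 6 = -2, which IS divisible by 1, so compatible.
    Write x = 6 + 10·t and substitute into x ≡ 4 (mod 9): 10·t ≡ 4 − 6 = -2 (mod 9).
    Reduce coefficients mod 9: 1·t ≡ 7 (mod 9).
    So t ≡ 7 (mod 9).
    Then x = 6 + 10·7 = 76, valid modulo lcm(10, 9) = 90: x ≡ 76 (mod 90).
  Combine with x ≡ 0 (mod 14): gcd(90, 14) = 2; 0 - 76 = -76, which IS divisible by 2, so compatible.
    Write x = 76 + 90·t and substitute into x ≡ 0 (mod 14): 90·t ≡ 0 − 76 = -76 (mod 14).
    Divide the congruence (and modulus) by g = 2: 45·t ≡ -38 (mod 7).
    Reduce coefficients mod 7: 3·t ≡ 4 (mod 7).
    The inverse of 3 mod 7 is 5 (since 3·5 = 15 = 2·7 + 1), so t ≡ 5·4 = 20 ≡ 6 (mod 7).
    Then x = 76 + 90·6 = 616, valid modulo lcm(90, 14) = 630: x ≡ 616 (mod 630).
Verify: 616 mod 10 = 6, 616 mod 9 = 4, 616 mod 14 = 0.

x ≡ 616 (mod 630).


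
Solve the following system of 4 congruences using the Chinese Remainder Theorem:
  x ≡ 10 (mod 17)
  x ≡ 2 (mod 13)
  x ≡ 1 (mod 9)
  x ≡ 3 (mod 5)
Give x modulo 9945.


Product of moduli M = 17 · 13 · 9 · 5 = 9945.
Merge one congruence at a time:
  Start: x ≡ 10 (mod 17).
  Combine with x ≡ 2 (mod 13); new modulus lcm = 221.
    Write x = 10 + 17·t and substitute into x ≡ 2 (mod 13): 17·t ≡ 2 − 10 = -8 (mod 13).
    Reduce coefficients mod 13: 4·t ≡ 5 (mod 13).
    The inverse of 4 mod 13 is 10 (since 4·10 = 40 = 3·13 + 1), so t ≡ 10·5 = 50 ≡ 11 (mod 13).
    Then x = 10 + 17·11 = 197, valid modulo lcm(17, 13) = 221: x ≡ 197 (mod 221).
  Combine with x ≡ 1 (mod 9); new modulus lcm = 1989.
    Write x = 197 + 221·t and substitute into x ≡ 1 (mod 9): 221·t ≡ 1 − 197 = -196 (mod 9).
    Reduce coefficients mod 9: 5·t ≡ 2 (mod 9).
    The inverse of 5 mod 9 is 2 (since 5·2 = 10 = 1·9 + 1), so t ≡ 2·2 = 4 ≡ 4 (mod 9).
    Then x = 197 + 221·4 = 1081, valid modulo lcm(221, 9) = 1989: x ≡ 1081 (mod 1989).
  Combine with x ≡ 3 (mod 5); new modulus lcm = 9945.
    Write x = 1081 + 1989·t and substitute into x ≡ 3 (mod 5): 1989·t ≡ 3 − 1081 = -1078 (mod 5).
    Reduce coefficients mod 5: 4·t ≡ 2 (mod 5).
    The inverse of 4 mod 5 is 4 (since 4·4 = 16 = 3·5 + 1), so t ≡ 4·2 = 8 ≡ 3 (mod 5).
    Then x = 1081 + 1989·3 = 7048, valid modulo lcm(1989, 5) = 9945: x ≡ 7048 (mod 9945).
Verify against each original: 7048 mod 17 = 10, 7048 mod 13 = 2, 7048 mod 9 = 1, 7048 mod 5 = 3.

x ≡ 7048 (mod 9945).


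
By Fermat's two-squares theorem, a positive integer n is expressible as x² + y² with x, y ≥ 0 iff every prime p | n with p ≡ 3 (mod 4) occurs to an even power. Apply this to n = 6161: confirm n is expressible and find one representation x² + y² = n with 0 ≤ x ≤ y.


Step 1: Factor n = 6161 = 61 · 101.
Step 2: Check the mod-4 condition on each prime factor: 61 ≡ 1 (mod 4), exponent 1; 101 ≡ 1 (mod 4), exponent 1.
All primes ≡ 3 (mod 4) appear to even exponent (or don't appear), so by the two-squares theorem n IS expressible as a sum of two squares.
Step 3: Build a representation. Here n = 61 · 101 is a product of primes ≡ 1 (mod 4). Each prime p ≡ 1 (mod 4) is itself a sum of two squares; find a² by testing p − a² for a perfect square:
  61: 61 − 1² = 60, 61 − 2² = 57, 61 − 3² = 52, 61 − 4² = 45, 61 − 5² = 36 = 6² ⇒ 61 = 5² + 6².
  101: 101 − 1² = 100 = 10² ⇒ 101 = 1² + 10².
  Combine using the Brahmagupta–Fibonacci identity (a² + b²)(c² + d²) = (ac − bd)² + (ad + bc)² = (ac + bd)² + (ad − bc)²:
  61 · 101 = 6161: from (5² + 6²)(1² + 10²), take (5·1 − 6·10, 5·10 + 6·1) = (5 − 60, 50 + 6) = (-55, 56); dropping signs (only squares matter) gives (55, 56); check 55² + 56² = 3025 + 3136 = 6161 ✓.
Step 4: Order so x ≤ y and verify: 55² + 56² = 3025 + 3136 = 6161 = n. ✓

n = 6161 = 55² + 56² (one valid representation with x ≤ y).


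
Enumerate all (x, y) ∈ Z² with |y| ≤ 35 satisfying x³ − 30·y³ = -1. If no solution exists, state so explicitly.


The equation is x³ - 30y³ = -1. For fixed y, x³ = 30·y³ − 1, so a solution requires the RHS to be a perfect cube.
Strategy: iterate y from -35 to 35, compute RHS = 30·y³ − 1, and check whether it is a (positive or negative) perfect cube.
Check small values of y:
  y = 0: RHS = -1 = (-1)³ ⇒ x = -1 works.
  y = 1: RHS = 29 is not a perfect cube.
  y = -1: RHS = -31 is not a perfect cube.
  y = 2: RHS = 239 is not a perfect cube.
  y = -2: RHS = -241 is not a perfect cube.
  y = 3: RHS = 809 is not a perfect cube.
  y = -3: RHS = -811 is not a perfect cube.
Continuing the search up to |y| = 35 finds no further solutions beyond those listed.
Collected solutions: (-1, 0).

Solutions (with |y| ≤ 35): (-1, 0).


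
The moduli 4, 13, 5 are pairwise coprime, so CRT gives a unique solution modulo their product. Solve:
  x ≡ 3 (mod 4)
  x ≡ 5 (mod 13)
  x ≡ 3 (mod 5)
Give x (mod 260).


Moduli 4, 13, 5 are pairwise coprime; by CRT there is a unique solution modulo M = 4 · 13 · 5 = 260.
Solve pairwise, accumulating the modulus:
  Start with x ≡ 3 (mod 4).
  Combine with x ≡ 5 (mod 13): since gcd(4, 13) = 1, we get a unique residue mod 52.
    Write x = 3 + 4·t and substitute into x ≡ 5 (mod 13): 4·t ≡ 5 − 3 = 2 (mod 13).
    The inverse of 4 mod 13 is 10 (since 4·10 = 40 = 3·13 + 1), so t ≡ 10·2 = 20 ≡ 7 (mod 13).
    Then x = 3 + 4·7 = 31, valid modulo lcm(4, 13) = 52: x ≡ 31 (mod 52).
  Combine with x ≡ 3 (mod 5): since gcd(52, 5) = 1, we get a unique residue mod 260.
    Write x = 31 + 52·t and substitute into x ≡ 3 (mod 5): 52·t ≡ 3 − 31 = -28 (mod 5).
    Reduce coefficients mod 5: 2·t ≡ 2 (mod 5).
    The inverse of 2 mod 5 is 3 (since 2·3 = 6 = 1·5 + 1), so t ≡ 3·2 = 6 ≡ 1 (mod 5).
    Then x = 31 + 52·1 = 83, valid modulo lcm(52, 5) = 260: x ≡ 83 (mod 260).
Verify: 83 mod 4 = 3 ✓, 83 mod 13 = 5 ✓, 83 mod 5 = 3 ✓.

x ≡ 83 (mod 260).


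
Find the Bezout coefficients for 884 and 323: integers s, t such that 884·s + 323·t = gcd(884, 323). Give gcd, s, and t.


Euclidean algorithm on (884, 323) — divide until remainder is 0:
  884 = 2 · 323 + 238
  323 = 1 · 238 + 85
  238 = 2 · 85 + 68
  85 = 1 · 68 + 17
  68 = 4 · 17 + 0
gcd(884, 323) = 17.
Track Bezout coefficients alongside the remainders: start with r₀ = 884 = a·1 + b·0 (s = 1, t = 0) and r₁ = 323 = a·0 + b·1 (s = 0, t = 1); each new remainder r_{k+1} = r_{k-1} − q_k·r_k inherits s_{k+1} = s_{k-1} − q_k·s_k, t_{k+1} = t_{k-1} − q_k·t_k, so r_k = a·s_k + b·t_k at every step:
  q = 2: r = 238, s = 1 − 2·0 = 1, t = 0 − 2·1 = -2  (check: 884·1 + 323·(-2) = 238)
  q = 1: r = 85, s = 0 − 1·1 = -1, t = 1 − 1·(-2) = 3  (check: 884·(-1) + 323·3 = 85)
  q = 2: r = 68, s = 1 − 2·(-1) = 3, t = -2 − 2·3 = -8  (check: 884·3 + 323·(-8) = 68)
  q = 1: r = 17, s = -1 − 1·3 = -4, t = 3 − 1·(-8) = 11  (check: 884·(-4) + 323·11 = 17)
The row with r = 17 (the gcd) gives the Bezout coefficients s = -4, t = 11.
Result: 884 · (-4) + 323 · (11) = 17.

gcd(884, 323) = 17; s = -4, t = 11 (check: 884·(-4) + 323·11 = 17).


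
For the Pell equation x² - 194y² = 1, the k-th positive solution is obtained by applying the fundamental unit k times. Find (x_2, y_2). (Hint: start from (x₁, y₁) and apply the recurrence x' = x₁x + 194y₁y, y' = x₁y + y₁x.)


Step 1: Find the fundamental solution (x₁, y₁) of x² - 194y² = 1.
  Expand √194 as a continued fraction. a₀ = ⌊√194⌋ = 13; iterate m_{k+1} = d_k·a_k − m_k, d_{k+1} = (194 − m_{k+1}²)/d_k, a_{k+1} = ⌊(a₀ + m_{k+1})/d_{k+1}⌋ (starting m₀ = 0, d₀ = 1), with convergents p_k = a_k·p_{k-1} + p_{k-2}, q_k = a_k·q_{k-1} + q_{k-2} (p₋₁ = 1, q₋₁ = 0):
  k = 0: a₀ = 13; p₀/q₀ = 13/1; p₀² − 194·q₀² = 169 − 194 = -25.
  k = 1: m = 13, d = 25, a = ⌊(13 + 13)/25⌋ = 1; p/q = (1·13 + 1)/(1·1 + 0) = 14/1; p² − 194·q² = 196 − 194 = 2.
  k = 2: m = 12, d = 2, a = ⌊(13 + 12)/2⌋ = 12; p/q = (12·14 + 13)/(12·1 + 1) = 181/13; p² − 194·q² = 32761 − 32786 = -25.
  k = 3: m = 12, d = 25, a = ⌊(13 + 12)/25⌋ = 1; p/q = (1·181 + 14)/(1·13 + 1) = 195/14; p² − 194·q² = 38025 − 38024 = 1.
  The first convergent with p² − 194·q² = 1 gives the fundamental solution (x₁, y₁) = (195, 14).
Step 2: Apply the recurrence (x_{n+1}, y_{n+1}) = (x₁x_n + 194y₁y_n, x₁y_n + y₁x_n) repeatedly.
  From (x_1, y_1) = (195, 14): x_2 = 195·195 + 194·14·14 = 76049; y_2 = 195·14 + 14·195 = 5460.
Step 3: Verify x_2² - 194·y_2² = 5783450401 - 5783450400 = 1 (should be 1). ✓

(x_1, y_1) = (195, 14); (x_2, y_2) = (76049, 5460).


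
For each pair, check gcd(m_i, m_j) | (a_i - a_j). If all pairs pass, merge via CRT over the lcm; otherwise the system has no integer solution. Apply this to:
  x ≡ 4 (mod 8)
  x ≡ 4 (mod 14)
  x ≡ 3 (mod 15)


Moduli 8, 14, 15 are not pairwise coprime, so CRT works modulo lcm(m_i) when all pairwise compatibility conditions hold.
Pairwise compatibility: gcd(m_i, m_j) must divide a_i - a_j for every pair.
Merge one congruence at a time:
  Start: x ≡ 4 (mod 8).
  Combine with x ≡ 4 (mod 14): gcd(8, 14) = 2; 4 - 4 = 0, which IS divisible by 2, so compatible.
    Write x = 4 + 8·t and substitute into x ≡ 4 (mod 14): 8·t ≡ 4 − 4 = 0 (mod 14).
    Divide the congruence (and modulus) by g = 2: 4·t ≡ 0 (mod 7).
    The inverse of 4 mod 7 is 2 (since 4·2 = 8 = 1·7 + 1), so t ≡ 2·0 = 0 ≡ 0 (mod 7).
    Then x = 4 + 8·0 = 4, valid modulo lcm(8, 14) = 56: x ≡ 4 (mod 56).
  Combine with x ≡ 3 (mod 15): gcd(56, 15) = 1; 3 - 4 = -1, which IS divisible by 1, so compatible.
    Write x = 4 + 56·t and substitute into x ≡ 3 (mod 15): 56·t ≡ 3 − 4 = -1 (mod 15).
    Reduce coefficients mod 15: 11·t ≡ 14 (mod 15).
    The inverse of 11 mod 15 is 11 (since 11·11 = 121 = 8·15 + 1), so t ≡ 11·14 = 154 ≡ 4 (mod 15).
    Then x = 4 + 56·4 = 228, valid modulo lcm(56, 15) = 840: x ≡ 228 (mod 840).
Verify: 228 mod 8 = 4, 228 mod 14 = 4, 228 mod 15 = 3.

x ≡ 228 (mod 840).


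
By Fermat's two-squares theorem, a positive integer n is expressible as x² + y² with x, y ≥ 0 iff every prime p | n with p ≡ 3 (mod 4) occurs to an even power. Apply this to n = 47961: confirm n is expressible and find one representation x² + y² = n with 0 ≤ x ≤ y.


Step 1: Factor n = 47961 = 3^2 · 73^2.
Step 2: Check the mod-4 condition on each prime factor: 3 ≡ 3 (mod 4), exponent 2 (must be even); 73 ≡ 1 (mod 4), exponent 2.
All primes ≡ 3 (mod 4) appear to even exponent (or don't appear), so by the two-squares theorem n IS expressible as a sum of two squares.
Step 3: Build a representation. Group n = k² · m with k = 3 and m = 73 · 73 = 5329 (a product of primes ≡ 1 (mod 4)); a representation of m scales to one of n via (k·x)² + (k·y)² = k²(x² + y²). Each prime p ≡ 1 (mod 4) is itself a sum of two squares; find a² by testing p − a² for a perfect square:
  73: 73 − 1² = 72, 73 − 2² = 69, 73 − 3² = 64 = 8² ⇒ 73 = 3² + 8².
  Combine using the Brahmagupta–Fibonacci identity (a² + b²)(c² + d²) = (ac − bd)² + (ad + bc)² = (ac + bd)² + (ad − bc)²:
  73 · 73 = 5329: from (3² + 8²)(3² + 8²), take (3·3 − 8·8, 3·8 + 8·3) = (9 − 64, 24 + 24) = (-55, 48); dropping signs (only squares matter) gives (55, 48); check 55² + 48² = 3025 + 2304 = 5329 ✓.
  Scale by k = 3: (3·55, 3·48) = (165, 144).
Step 4: Order so x ≤ y and verify: 144² + 165² = 20736 + 27225 = 47961 = n. ✓

n = 47961 = 144² + 165² (one valid representation with x ≤ y).


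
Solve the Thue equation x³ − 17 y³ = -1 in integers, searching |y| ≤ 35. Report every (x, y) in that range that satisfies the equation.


The equation is x³ - 17y³ = -1. For fixed y, x³ = 17·y³ − 1, so a solution requires the RHS to be a perfect cube.
Strategy: iterate y from -35 to 35, compute RHS = 17·y³ − 1, and check whether it is a (positive or negative) perfect cube.
Check small values of y:
  y = 0: RHS = -1 = (-1)³ ⇒ x = -1 works.
  y = 1: RHS = 16 is not a perfect cube.
  y = -1: RHS = -18 is not a perfect cube.
  y = 2: RHS = 135 is not a perfect cube.
  y = -2: RHS = -137 is not a perfect cube.
  y = 3: RHS = 458 is not a perfect cube.
  y = -3: RHS = -460 is not a perfect cube.
Continuing, at y = -7: RHS = -5832 = (-18)³ ⇒ x = -18 works.
Searching the remaining y in |y| ≤ 35 finds no further solutions.
Collected solutions: (-1, 0), (-18, -7).

Solutions (with |y| ≤ 35): (-1, 0), (-18, -7).


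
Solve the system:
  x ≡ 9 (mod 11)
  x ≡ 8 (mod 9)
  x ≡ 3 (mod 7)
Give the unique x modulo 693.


Moduli 11, 9, 7 are pairwise coprime; by CRT there is a unique solution modulo M = 11 · 9 · 7 = 693.
Solve pairwise, accumulating the modulus:
  Start with x ≡ 9 (mod 11).
  Combine with x ≡ 8 (mod 9): since gcd(11, 9) = 1, we get a unique residue mod 99.
    Write x = 9 + 11·t and substitute into x ≡ 8 (mod 9): 11·t ≡ 8 − 9 = -1 (mod 9).
    Reduce coefficients mod 9: 2·t ≡ 8 (mod 9).
    The inverse of 2 mod 9 is 5 (since 2·5 = 10 = 1·9 + 1), so t ≡ 5·8 = 40 ≡ 4 (mod 9).
    Then x = 9 + 11·4 = 53, valid modulo lcm(11, 9) = 99: x ≡ 53 (mod 99).
  Combine with x ≡ 3 (mod 7): since gcd(99, 7) = 1, we get a unique residue mod 693.
    Write x = 53 + 99·t and substitute into x ≡ 3 (mod 7): 99·t ≡ 3 − 53 = -50 (mod 7).
    Reduce coefficients mod 7: 1·t ≡ 6 (mod 7).
    So t ≡ 6 (mod 7).
    Then x = 53 + 99·6 = 647, valid modulo lcm(99, 7) = 693: x ≡ 647 (mod 693).
Verify: 647 mod 11 = 9 ✓, 647 mod 9 = 8 ✓, 647 mod 7 = 3 ✓.

x ≡ 647 (mod 693).


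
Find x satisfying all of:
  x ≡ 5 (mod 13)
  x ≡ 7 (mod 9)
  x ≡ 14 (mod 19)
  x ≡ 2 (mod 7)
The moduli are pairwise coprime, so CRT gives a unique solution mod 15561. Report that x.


Product of moduli M = 13 · 9 · 19 · 7 = 15561.
Merge one congruence at a time:
  Start: x ≡ 5 (mod 13).
  Combine with x ≡ 7 (mod 9); new modulus lcm = 117.
    Write x = 5 + 13·t and substitute into x ≡ 7 (mod 9): 13·t ≡ 7 − 5 = 2 (mod 9).
    Reduce coefficients mod 9: 4·t ≡ 2 (mod 9).
    The inverse of 4 mod 9 is 7 (since 4·7 = 28 = 3·9 + 1), so t ≡ 7·2 = 14 ≡ 5 (mod 9).
    Then x = 5 + 13·5 = 70, valid modulo lcm(13, 9) = 117: x ≡ 70 (mod 117).
  Combine with x ≡ 14 (mod 19); new modulus lcm = 2223.
    Write x = 70 + 117·t and substitute into x ≡ 14 (mod 19): 117·t ≡ 14 − 70 = -56 (mod 19).
    Reduce coefficients mod 19: 3·t ≡ 1 (mod 19).
    The inverse of 3 mod 19 is 13 (since 3·13 = 39 = 2·19 + 1), so t ≡ 13·1 = 13 ≡ 13 (mod 19).
    Then x = 70 + 117·13 = 1591, valid modulo lcm(117, 19) = 2223: x ≡ 1591 (mod 2223).
  Combine with x ≡ 2 (mod 7); new modulus lcm = 15561.
    Write x = 1591 + 2223·t and substitute into x ≡ 2 (mod 7): 2223·t ≡ 2 − 1591 = -1589 (mod 7).
    Reduce coefficients mod 7: 4·t ≡ 0 (mod 7).
    The inverse of 4 mod 7 is 2 (since 4·2 = 8 = 1·7 + 1), so t ≡ 2·0 = 0 ≡ 0 (mod 7).
    Then x = 1591 + 2223·0 = 1591, valid modulo lcm(2223, 7) = 15561: x ≡ 1591 (mod 15561).
Verify against each original: 1591 mod 13 = 5, 1591 mod 9 = 7, 1591 mod 19 = 14, 1591 mod 7 = 2.

x ≡ 1591 (mod 15561).


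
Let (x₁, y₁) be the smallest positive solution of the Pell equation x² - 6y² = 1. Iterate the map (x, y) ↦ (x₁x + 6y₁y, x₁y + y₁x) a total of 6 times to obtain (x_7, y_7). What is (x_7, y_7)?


Step 1: Find the fundamental solution (x₁, y₁) of x² - 6y² = 1.
  Expand √6 as a continued fraction. a₀ = ⌊√6⌋ = 2; iterate m_{k+1} = d_k·a_k − m_k, d_{k+1} = (6 − m_{k+1}²)/d_k, a_{k+1} = ⌊(a₀ + m_{k+1})/d_{k+1}⌋ (starting m₀ = 0, d₀ = 1), with convergents p_k = a_k·p_{k-1} + p_{k-2}, q_k = a_k·q_{k-1} + q_{k-2} (p₋₁ = 1, q₋₁ = 0):
  k = 0: a₀ = 2; p₀/q₀ = 2/1; p₀² − 6·q₀² = 4 − 6 = -2.
  k = 1: m = 2, d = 2, a = ⌊(2 + 2)/2⌋ = 2; p/q = (2·2 + 1)/(2·1 + 0) = 5/2; p² − 6·q² = 25 − 24 = 1.
  The first convergent with p² − 6·q² = 1 gives the fundamental solution (x₁, y₁) = (5, 2).
Step 2: Apply the recurrence (x_{n+1}, y_{n+1}) = (x₁x_n + 6y₁y_n, x₁y_n + y₁x_n) repeatedly.
  From (x_1, y_1) = (5, 2): x_2 = 5·5 + 6·2·2 = 49; y_2 = 5·2 + 2·5 = 20.
  From (x_2, y_2) = (49, 20): x_3 = 5·49 + 6·2·20 = 485; y_3 = 5·20 + 2·49 = 198.
  From (x_3, y_3) = (485, 198): x_4 = 5·485 + 6·2·198 = 4801; y_4 = 5·198 + 2·485 = 1960.
  From (x_4, y_4) = (4801, 1960): x_5 = 5·4801 + 6·2·1960 = 47525; y_5 = 5·1960 + 2·4801 = 19402.
  From (x_5, y_5) = (47525, 19402): x_6 = 5·47525 + 6·2·19402 = 470449; y_6 = 5·19402 + 2·47525 = 192060.
  From (x_6, y_6) = (470449, 192060): x_7 = 5·470449 + 6·2·192060 = 4656965; y_7 = 5·192060 + 2·470449 = 1901198.
Step 3: Verify x_7² - 6·y_7² = 21687323011225 - 21687323011224 = 1 (should be 1). ✓

(x_1, y_1) = (5, 2); (x_7, y_7) = (4656965, 1901198).


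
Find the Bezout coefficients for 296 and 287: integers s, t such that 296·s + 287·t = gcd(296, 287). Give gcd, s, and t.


Euclidean algorithm on (296, 287) — divide until remainder is 0:
  296 = 1 · 287 + 9
  287 = 31 · 9 + 8
  9 = 1 · 8 + 1
  8 = 8 · 1 + 0
gcd(296, 287) = 1.
Track Bezout coefficients alongside the remainders: start with r₀ = 296 = a·1 + b·0 (s = 1, t = 0) and r₁ = 287 = a·0 + b·1 (s = 0, t = 1); each new remainder r_{k+1} = r_{k-1} − q_k·r_k inherits s_{k+1} = s_{k-1} − q_k·s_k, t_{k+1} = t_{k-1} − q_k·t_k, so r_k = a·s_k + b·t_k at every step:
  q = 1: r = 9, s = 1 − 1·0 = 1, t = 0 − 1·1 = -1  (check: 296·1 + 287·(-1) = 9)
  q = 31: r = 8, s = 0 − 31·1 = -31, t = 1 − 31·(-1) = 32  (check: 296·(-31) + 287·32 = 8)
  q = 1: r = 1, s = 1 − 1·(-31) = 32, t = -1 − 1·32 = -33  (check: 296·32 + 287·(-33) = 1)
The row with r = 1 (the gcd) gives the Bezout coefficients s = 32, t = -33.
Result: 296 · (32) + 287 · (-33) = 1.

gcd(296, 287) = 1; s = 32, t = -33 (check: 296·32 + 287·(-33) = 1).


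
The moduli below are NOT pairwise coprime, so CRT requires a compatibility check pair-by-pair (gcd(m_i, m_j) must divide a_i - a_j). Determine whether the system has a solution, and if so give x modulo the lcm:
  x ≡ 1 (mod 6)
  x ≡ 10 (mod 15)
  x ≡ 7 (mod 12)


Moduli 6, 15, 12 are not pairwise coprime, so CRT works modulo lcm(m_i) when all pairwise compatibility conditions hold.
Pairwise compatibility: gcd(m_i, m_j) must divide a_i - a_j for every pair.
Merge one congruence at a time:
  Start: x ≡ 1 (mod 6).
  Combine with x ≡ 10 (mod 15): gcd(6, 15) = 3; 10 - 1 = 9, which IS divisible by 3, so compatible.
    Write x = 1 + 6·t and substitute into x ≡ 10 (mod 15): 6·t ≡ 10 − 1 = 9 (mod 15).
    Divide the congruence (and modulus) by g = 3: 2·t ≡ 3 (mod 5).
    The inverse of 2 mod 5 is 3 (since 2·3 = 6 = 1·5 + 1), so t ≡ 3·3 = 9 ≡ 4 (mod 5).
    Then x = 1 + 6·4 = 25, valid modulo lcm(6, 15) = 30: x ≡ 25 (mod 30).
  Combine with x ≡ 7 (mod 12): gcd(30, 12) = 6; 7 - 25 = -18, which IS divisible by 6, so compatible.
    Write x = 25 + 30·t and substitute into x ≡ 7 (mod 12): 30·t ≡ 7 − 25 = -18 (mod 12).
    Divide the congruence (and modulus) by g = 6: 5·t ≡ -3 (mod 2).
    Reduce coefficients mod 2: 1·t ≡ 1 (mod 2).
    So t ≡ 1 (mod 2).
    Then x = 25 + 30·1 = 55, valid modulo lcm(30, 12) = 60: x ≡ 55 (mod 60).
Verify: 55 mod 6 = 1, 55 mod 15 = 10, 55 mod 12 = 7.

x ≡ 55 (mod 60).


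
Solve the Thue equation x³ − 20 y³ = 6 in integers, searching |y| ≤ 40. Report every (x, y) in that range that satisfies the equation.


The equation is x³ - 20y³ = 6. For fixed y, x³ = 20·y³ + 6, so a solution requires the RHS to be a perfect cube.
Strategy: iterate y from -40 to 40, compute RHS = 20·y³ + 6, and check whether it is a (positive or negative) perfect cube.
Check small values of y:
  y = 0: RHS = 6 is not a perfect cube.
  y = 1: RHS = 26 is not a perfect cube.
  y = -1: RHS = -14 is not a perfect cube.
  y = 2: RHS = 166 is not a perfect cube.
  y = -2: RHS = -154 is not a perfect cube.
  y = 3: RHS = 546 is not a perfect cube.
  y = -3: RHS = -534 is not a perfect cube.
Continuing the search up to |y| = 40 finds no solutions either.
No (x, y) in the scanned range satisfies the equation.

No integer solutions with |y| ≤ 40.


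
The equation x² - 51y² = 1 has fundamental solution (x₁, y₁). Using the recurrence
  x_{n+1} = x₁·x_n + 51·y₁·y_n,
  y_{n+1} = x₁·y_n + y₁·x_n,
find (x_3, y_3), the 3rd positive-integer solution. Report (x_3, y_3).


Step 1: Find the fundamental solution (x₁, y₁) of x² - 51y² = 1.
  Expand √51 as a continued fraction. a₀ = ⌊√51⌋ = 7; iterate m_{k+1} = d_k·a_k − m_k, d_{k+1} = (51 − m_{k+1}²)/d_k, a_{k+1} = ⌊(a₀ + m_{k+1})/d_{k+1}⌋ (starting m₀ = 0, d₀ = 1), with convergents p_k = a_k·p_{k-1} + p_{k-2}, q_k = a_k·q_{k-1} + q_{k-2} (p₋₁ = 1, q₋₁ = 0):
  k = 0: a₀ = 7; p₀/q₀ = 7/1; p₀² − 51·q₀² = 49 − 51 = -2.
  k = 1: m = 7, d = 2, a = ⌊(7 + 7)/2⌋ = 7; p/q = (7·7 + 1)/(7·1 + 0) = 50/7; p² − 51·q² = 2500 − 2499 = 1.
  The first convergent with p² − 51·q² = 1 gives the fundamental solution (x₁, y₁) = (50, 7).
Step 2: Apply the recurrence (x_{n+1}, y_{n+1}) = (x₁x_n + 51y₁y_n, x₁y_n + y₁x_n) repeatedly.
  From (x_1, y_1) = (50, 7): x_2 = 50·50 + 51·7·7 = 4999; y_2 = 50·7 + 7·50 = 700.
  From (x_2, y_2) = (4999, 700): x_3 = 50·4999 + 51·7·700 = 499850; y_3 = 50·700 + 7·4999 = 69993.
Step 3: Verify x_3² - 51·y_3² = 249850022500 - 249850022499 = 1 (should be 1). ✓

(x_1, y_1) = (50, 7); (x_3, y_3) = (499850, 69993).


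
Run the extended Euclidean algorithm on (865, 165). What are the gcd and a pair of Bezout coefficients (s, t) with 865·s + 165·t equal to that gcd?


Euclidean algorithm on (865, 165) — divide until remainder is 0:
  865 = 5 · 165 + 40
  165 = 4 · 40 + 5
  40 = 8 · 5 + 0
gcd(865, 165) = 5.
Track Bezout coefficients alongside the remainders: start with r₀ = 865 = a·1 + b·0 (s = 1, t = 0) and r₁ = 165 = a·0 + b·1 (s = 0, t = 1); each new remainder r_{k+1} = r_{k-1} − q_k·r_k inherits s_{k+1} = s_{k-1} − q_k·s_k, t_{k+1} = t_{k-1} − q_k·t_k, so r_k = a·s_k + b·t_k at every step:
  q = 5: r = 40, s = 1 − 5·0 = 1, t = 0 − 5·1 = -5  (check: 865·1 + 165·(-5) = 40)
  q = 4: r = 5, s = 0 − 4·1 = -4, t = 1 − 4·(-5) = 21  (check: 865·(-4) + 165·21 = 5)
The row with r = 5 (the gcd) gives the Bezout coefficients s = -4, t = 21.
Result: 865 · (-4) + 165 · (21) = 5.

gcd(865, 165) = 5; s = -4, t = 21 (check: 865·(-4) + 165·21 = 5).


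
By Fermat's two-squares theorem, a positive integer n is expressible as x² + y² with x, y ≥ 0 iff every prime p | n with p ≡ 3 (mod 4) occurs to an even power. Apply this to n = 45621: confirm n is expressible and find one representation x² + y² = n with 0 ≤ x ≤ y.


Step 1: Factor n = 45621 = 3^2 · 37 · 137.
Step 2: Check the mod-4 condition on each prime factor: 3 ≡ 3 (mod 4), exponent 2 (must be even); 37 ≡ 1 (mod 4), exponent 1; 137 ≡ 1 (mod 4), exponent 1.
All primes ≡ 3 (mod 4) appear to even exponent (or don't appear), so by the two-squares theorem n IS expressible as a sum of two squares.
Step 3: Build a representation. Group n = k² · m with k = 3 and m = 37 · 137 = 5069 (a product of primes ≡ 1 (mod 4)); a representation of m scales to one of n via (k·x)² + (k·y)² = k²(x² + y²). Each prime p ≡ 1 (mod 4) is itself a sum of two squares; find a² by testing p − a² for a perfect square:
  37: 37 − 1² = 36 = 6² ⇒ 37 = 1² + 6².
  137: 137 − 1² = 136, 137 − 2² = 133, 137 − 3² = 128, 137 − 4² = 121 = 11² ⇒ 137 = 4² + 11².
  Combine using the Brahmagupta–Fibonacci identity (a² + b²)(c² + d²) = (ac − bd)² + (ad + bc)² = (ac + bd)² + (ad − bc)²:
  37 · 137 = 5069: from (1² + 6²)(4² + 11²), take (1·4 − 6·11, 1·11 + 6·4) = (4 − 66, 11 + 24) = (-62, 35); dropping signs (only squares matter) gives (62, 35); check 62² + 35² = 3844 + 1225 = 5069 ✓.
  Scale by k = 3: (3·62, 3·35) = (186, 105).
Step 4: Order so x ≤ y and verify: 105² + 186² = 11025 + 34596 = 45621 = n. ✓

n = 45621 = 105² + 186² (one valid representation with x ≤ y).


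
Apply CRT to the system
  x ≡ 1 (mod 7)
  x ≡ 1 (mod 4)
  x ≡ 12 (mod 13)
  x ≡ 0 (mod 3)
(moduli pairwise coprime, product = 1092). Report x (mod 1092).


Product of moduli M = 7 · 4 · 13 · 3 = 1092.
Merge one congruence at a time:
  Start: x ≡ 1 (mod 7).
  Combine with x ≡ 1 (mod 4); new modulus lcm = 28.
    Write x = 1 + 7·t and substitute into x ≡ 1 (mod 4): 7·t ≡ 1 − 1 = 0 (mod 4).
    Reduce coefficients mod 4: 3·t ≡ 0 (mod 4).
    The inverse of 3 mod 4 is 3 (since 3·3 = 9 = 2·4 + 1), so t ≡ 3·0 = 0 ≡ 0 (mod 4).
    Then x = 1 + 7·0 = 1, valid modulo lcm(7, 4) = 28: x ≡ 1 (mod 28).
  Combine with x ≡ 12 (mod 13); new modulus lcm = 364.
    Write x = 1 + 28·t and substitute into x ≡ 12 (mod 13): 28·t ≡ 12 − 1 = 11 (mod 13).
    Reduce coefficients mod 13: 2·t ≡ 11 (mod 13).
    The inverse of 2 mod 13 is 7 (since 2·7 = 14 = 1·13 + 1), so t ≡ 7·11 = 77 ≡ 12 (mod 13).
    Then x = 1 + 28·12 = 337, valid modulo lcm(28, 13) = 364: x ≡ 337 (mod 364).
  Combine with x ≡ 0 (mod 3); new modulus lcm = 1092.
    Write x = 337 + 364·t and substitute into x ≡ 0 (mod 3): 364·t ≡ 0 − 337 = -337 (mod 3).
    Reduce coefficients mod 3: 1·t ≡ 2 (mod 3).
    So t ≡ 2 (mod 3).
    Then x = 337 + 364·2 = 1065, valid modulo lcm(364, 3) = 1092: x ≡ 1065 (mod 1092).
Verify against each original: 1065 mod 7 = 1, 1065 mod 4 = 1, 1065 mod 13 = 12, 1065 mod 3 = 0.

x ≡ 1065 (mod 1092).


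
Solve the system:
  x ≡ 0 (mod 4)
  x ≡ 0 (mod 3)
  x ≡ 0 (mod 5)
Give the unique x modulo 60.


Moduli 4, 3, 5 are pairwise coprime; by CRT there is a unique solution modulo M = 4 · 3 · 5 = 60.
Solve pairwise, accumulating the modulus:
  Start with x ≡ 0 (mod 4).
  Combine with x ≡ 0 (mod 3): since gcd(4, 3) = 1, we get a unique residue mod 12.
    Write x = 0 + 4·t and substitute into x ≡ 0 (mod 3): 4·t ≡ 0 − 0 = 0 (mod 3).
    Reduce coefficients mod 3: 1·t ≡ 0 (mod 3).
    So t ≡ 0 (mod 3).
    Then x = 0 + 4·0 = 0, valid modulo lcm(4, 3) = 12: x ≡ 0 (mod 12).
  Combine with x ≡ 0 (mod 5): since gcd(12, 5) = 1, we get a unique residue mod 60.
    Write x = 0 + 12·t and substitute into x ≡ 0 (mod 5): 12·t ≡ 0 − 0 = 0 (mod 5).
    Reduce coefficients mod 5: 2·t ≡ 0 (mod 5).
    The inverse of 2 mod 5 is 3 (since 2·3 = 6 = 1·5 + 1), so t ≡ 3·0 = 0 ≡ 0 (mod 5).
    Then x = 0 + 12·0 = 0, valid modulo lcm(12, 5) = 60: x ≡ 0 (mod 60).
Verify: 0 mod 4 = 0 ✓, 0 mod 3 = 0 ✓, 0 mod 5 = 0 ✓.

x ≡ 0 (mod 60).


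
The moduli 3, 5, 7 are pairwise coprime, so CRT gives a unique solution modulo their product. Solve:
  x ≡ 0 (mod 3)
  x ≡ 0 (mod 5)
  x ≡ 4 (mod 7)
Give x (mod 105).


Moduli 3, 5, 7 are pairwise coprime; by CRT there is a unique solution modulo M = 3 · 5 · 7 = 105.
Solve pairwise, accumulating the modulus:
  Start with x ≡ 0 (mod 3).
  Combine with x ≡ 0 (mod 5): since gcd(3, 5) = 1, we get a unique residue mod 15.
    Write x = 0 + 3·t and substitute into x ≡ 0 (mod 5): 3·t ≡ 0 − 0 = 0 (mod 5).
    The inverse of 3 mod 5 is 2 (since 3·2 = 6 = 1·5 + 1), so t ≡ 2·0 = 0 ≡ 0 (mod 5).
    Then x = 0 + 3·0 = 0, valid modulo lcm(3, 5) = 15: x ≡ 0 (mod 15).
  Combine with x ≡ 4 (mod 7): since gcd(15, 7) = 1, we get a unique residue mod 105.
    Write x = 0 + 15·t and substitute into x ≡ 4 (mod 7): 15·t ≡ 4 − 0 = 4 (mod 7).
    Reduce coefficients mod 7: 1·t ≡ 4 (mod 7).
    So t ≡ 4 (mod 7).
    Then x = 0 + 15·4 = 60, valid modulo lcm(15, 7) = 105: x ≡ 60 (mod 105).
Verify: 60 mod 3 = 0 ✓, 60 mod 5 = 0 ✓, 60 mod 7 = 4 ✓.

x ≡ 60 (mod 105).


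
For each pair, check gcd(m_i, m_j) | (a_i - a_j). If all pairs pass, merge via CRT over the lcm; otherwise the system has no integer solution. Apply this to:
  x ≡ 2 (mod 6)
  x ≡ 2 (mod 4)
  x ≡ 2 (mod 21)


Moduli 6, 4, 21 are not pairwise coprime, so CRT works modulo lcm(m_i) when all pairwise compatibility conditions hold.
Pairwise compatibility: gcd(m_i, m_j) must divide a_i - a_j for every pair.
Merge one congruence at a time:
  Start: x ≡ 2 (mod 6).
  Combine with x ≡ 2 (mod 4): gcd(6, 4) = 2; 2 - 2 = 0, which IS divisible by 2, so compatible.
    Write x = 2 + 6·t and substitute into x ≡ 2 (mod 4): 6·t ≡ 2 − 2 = 0 (mod 4).
    Divide the congruence (and modulus) by g = 2: 3·t ≡ 0 (mod 2).
    Reduce coefficients mod 2: 1·t ≡ 0 (mod 2).
    So t ≡ 0 (mod 2).
    Then x = 2 + 6·0 = 2, valid modulo lcm(6, 4) = 12: x ≡ 2 (mod 12).
  Combine with x ≡ 2 (mod 21): gcd(12, 21) = 3; 2 - 2 = 0, which IS divisible by 3, so compatible.
    Write x = 2 + 12·t and substitute into x ≡ 2 (mod 21): 12·t ≡ 2 − 2 = 0 (mod 21).
    Divide the congruence (and modulus) by g = 3: 4·t ≡ 0 (mod 7).
    The inverse of 4 mod 7 is 2 (since 4·2 = 8 = 1·7 + 1), so t ≡ 2·0 = 0 ≡ 0 (mod 7).
    Then x = 2 + 12·0 = 2, valid modulo lcm(12, 21) = 84: x ≡ 2 (mod 84).
Verify: 2 mod 6 = 2, 2 mod 4 = 2, 2 mod 21 = 2.

x ≡ 2 (mod 84).
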